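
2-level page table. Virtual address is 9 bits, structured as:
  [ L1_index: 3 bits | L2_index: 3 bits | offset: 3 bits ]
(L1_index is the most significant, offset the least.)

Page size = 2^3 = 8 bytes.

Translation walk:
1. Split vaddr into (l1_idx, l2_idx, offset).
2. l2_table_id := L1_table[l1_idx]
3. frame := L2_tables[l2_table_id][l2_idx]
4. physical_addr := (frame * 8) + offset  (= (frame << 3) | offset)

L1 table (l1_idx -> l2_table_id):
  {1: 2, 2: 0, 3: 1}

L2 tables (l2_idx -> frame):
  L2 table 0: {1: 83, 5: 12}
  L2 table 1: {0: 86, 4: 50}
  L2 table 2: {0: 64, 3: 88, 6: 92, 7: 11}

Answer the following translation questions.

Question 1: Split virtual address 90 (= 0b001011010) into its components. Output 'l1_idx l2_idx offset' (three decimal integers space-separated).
vaddr = 90 = 0b001011010
  top 3 bits -> l1_idx = 1
  next 3 bits -> l2_idx = 3
  bottom 3 bits -> offset = 2

Answer: 1 3 2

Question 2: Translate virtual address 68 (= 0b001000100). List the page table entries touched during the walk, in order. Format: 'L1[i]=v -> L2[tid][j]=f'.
Answer: L1[1]=2 -> L2[2][0]=64

Derivation:
vaddr = 68 = 0b001000100
Split: l1_idx=1, l2_idx=0, offset=4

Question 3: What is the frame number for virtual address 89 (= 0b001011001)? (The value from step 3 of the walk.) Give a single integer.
vaddr = 89: l1_idx=1, l2_idx=3
L1[1] = 2; L2[2][3] = 88

Answer: 88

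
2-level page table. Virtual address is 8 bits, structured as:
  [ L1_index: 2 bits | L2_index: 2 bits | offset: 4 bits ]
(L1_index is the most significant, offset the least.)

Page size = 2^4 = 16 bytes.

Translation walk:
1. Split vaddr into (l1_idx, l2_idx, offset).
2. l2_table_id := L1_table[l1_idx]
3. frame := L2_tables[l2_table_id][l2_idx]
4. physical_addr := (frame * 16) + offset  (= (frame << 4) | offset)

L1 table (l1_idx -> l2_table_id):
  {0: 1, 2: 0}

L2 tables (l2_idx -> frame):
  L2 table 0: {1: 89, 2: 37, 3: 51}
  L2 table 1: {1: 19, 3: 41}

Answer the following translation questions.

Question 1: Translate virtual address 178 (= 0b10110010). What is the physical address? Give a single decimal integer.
Answer: 818

Derivation:
vaddr = 178 = 0b10110010
Split: l1_idx=2, l2_idx=3, offset=2
L1[2] = 0
L2[0][3] = 51
paddr = 51 * 16 + 2 = 818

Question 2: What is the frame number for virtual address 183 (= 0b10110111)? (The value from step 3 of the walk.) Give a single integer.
vaddr = 183: l1_idx=2, l2_idx=3
L1[2] = 0; L2[0][3] = 51

Answer: 51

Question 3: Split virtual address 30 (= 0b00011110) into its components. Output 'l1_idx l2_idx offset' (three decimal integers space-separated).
vaddr = 30 = 0b00011110
  top 2 bits -> l1_idx = 0
  next 2 bits -> l2_idx = 1
  bottom 4 bits -> offset = 14

Answer: 0 1 14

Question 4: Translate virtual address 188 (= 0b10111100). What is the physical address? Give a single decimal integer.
vaddr = 188 = 0b10111100
Split: l1_idx=2, l2_idx=3, offset=12
L1[2] = 0
L2[0][3] = 51
paddr = 51 * 16 + 12 = 828

Answer: 828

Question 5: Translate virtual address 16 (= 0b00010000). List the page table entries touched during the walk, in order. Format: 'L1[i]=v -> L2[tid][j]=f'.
Answer: L1[0]=1 -> L2[1][1]=19

Derivation:
vaddr = 16 = 0b00010000
Split: l1_idx=0, l2_idx=1, offset=0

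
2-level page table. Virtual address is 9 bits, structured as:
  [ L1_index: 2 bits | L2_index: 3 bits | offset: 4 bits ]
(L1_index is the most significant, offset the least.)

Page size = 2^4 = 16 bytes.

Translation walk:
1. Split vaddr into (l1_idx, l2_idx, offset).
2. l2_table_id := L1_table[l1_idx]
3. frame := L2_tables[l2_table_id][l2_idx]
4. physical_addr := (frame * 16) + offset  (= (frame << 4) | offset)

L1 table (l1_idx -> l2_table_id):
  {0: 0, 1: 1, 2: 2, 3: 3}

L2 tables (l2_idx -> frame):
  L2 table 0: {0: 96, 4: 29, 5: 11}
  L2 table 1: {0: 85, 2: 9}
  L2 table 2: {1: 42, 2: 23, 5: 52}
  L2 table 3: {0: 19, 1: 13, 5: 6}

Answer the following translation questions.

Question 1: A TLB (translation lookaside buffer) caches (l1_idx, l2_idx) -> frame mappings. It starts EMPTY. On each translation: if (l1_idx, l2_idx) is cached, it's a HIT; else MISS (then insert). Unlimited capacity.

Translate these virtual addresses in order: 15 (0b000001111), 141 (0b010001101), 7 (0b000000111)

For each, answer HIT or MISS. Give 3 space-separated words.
Answer: MISS MISS HIT

Derivation:
vaddr=15: (0,0) not in TLB -> MISS, insert
vaddr=141: (1,0) not in TLB -> MISS, insert
vaddr=7: (0,0) in TLB -> HIT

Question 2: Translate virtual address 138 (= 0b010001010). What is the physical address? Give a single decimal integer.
Answer: 1370

Derivation:
vaddr = 138 = 0b010001010
Split: l1_idx=1, l2_idx=0, offset=10
L1[1] = 1
L2[1][0] = 85
paddr = 85 * 16 + 10 = 1370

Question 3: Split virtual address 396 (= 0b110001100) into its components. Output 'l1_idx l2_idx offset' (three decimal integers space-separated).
Answer: 3 0 12

Derivation:
vaddr = 396 = 0b110001100
  top 2 bits -> l1_idx = 3
  next 3 bits -> l2_idx = 0
  bottom 4 bits -> offset = 12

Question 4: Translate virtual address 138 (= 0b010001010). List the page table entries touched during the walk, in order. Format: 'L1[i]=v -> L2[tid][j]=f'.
vaddr = 138 = 0b010001010
Split: l1_idx=1, l2_idx=0, offset=10

Answer: L1[1]=1 -> L2[1][0]=85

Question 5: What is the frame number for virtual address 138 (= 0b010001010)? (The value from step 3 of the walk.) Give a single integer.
Answer: 85

Derivation:
vaddr = 138: l1_idx=1, l2_idx=0
L1[1] = 1; L2[1][0] = 85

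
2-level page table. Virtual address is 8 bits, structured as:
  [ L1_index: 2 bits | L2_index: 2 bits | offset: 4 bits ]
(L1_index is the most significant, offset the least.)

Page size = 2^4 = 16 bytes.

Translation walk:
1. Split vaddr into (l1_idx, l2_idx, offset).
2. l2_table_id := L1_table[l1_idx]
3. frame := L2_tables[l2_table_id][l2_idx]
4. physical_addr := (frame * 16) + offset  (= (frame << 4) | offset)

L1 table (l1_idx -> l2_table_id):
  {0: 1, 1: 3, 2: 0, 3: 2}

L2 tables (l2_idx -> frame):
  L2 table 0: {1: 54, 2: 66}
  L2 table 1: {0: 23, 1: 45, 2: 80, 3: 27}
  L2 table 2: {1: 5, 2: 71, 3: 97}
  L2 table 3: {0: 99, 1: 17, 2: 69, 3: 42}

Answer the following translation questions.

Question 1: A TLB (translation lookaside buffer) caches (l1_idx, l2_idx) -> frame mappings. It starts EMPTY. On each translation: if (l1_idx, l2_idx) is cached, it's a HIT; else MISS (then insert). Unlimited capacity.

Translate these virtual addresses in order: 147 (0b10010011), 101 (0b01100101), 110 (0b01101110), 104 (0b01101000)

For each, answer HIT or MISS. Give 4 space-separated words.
Answer: MISS MISS HIT HIT

Derivation:
vaddr=147: (2,1) not in TLB -> MISS, insert
vaddr=101: (1,2) not in TLB -> MISS, insert
vaddr=110: (1,2) in TLB -> HIT
vaddr=104: (1,2) in TLB -> HIT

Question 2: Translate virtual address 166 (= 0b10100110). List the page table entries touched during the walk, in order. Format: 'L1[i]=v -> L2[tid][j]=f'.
Answer: L1[2]=0 -> L2[0][2]=66

Derivation:
vaddr = 166 = 0b10100110
Split: l1_idx=2, l2_idx=2, offset=6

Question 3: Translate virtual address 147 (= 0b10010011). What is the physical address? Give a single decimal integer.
vaddr = 147 = 0b10010011
Split: l1_idx=2, l2_idx=1, offset=3
L1[2] = 0
L2[0][1] = 54
paddr = 54 * 16 + 3 = 867

Answer: 867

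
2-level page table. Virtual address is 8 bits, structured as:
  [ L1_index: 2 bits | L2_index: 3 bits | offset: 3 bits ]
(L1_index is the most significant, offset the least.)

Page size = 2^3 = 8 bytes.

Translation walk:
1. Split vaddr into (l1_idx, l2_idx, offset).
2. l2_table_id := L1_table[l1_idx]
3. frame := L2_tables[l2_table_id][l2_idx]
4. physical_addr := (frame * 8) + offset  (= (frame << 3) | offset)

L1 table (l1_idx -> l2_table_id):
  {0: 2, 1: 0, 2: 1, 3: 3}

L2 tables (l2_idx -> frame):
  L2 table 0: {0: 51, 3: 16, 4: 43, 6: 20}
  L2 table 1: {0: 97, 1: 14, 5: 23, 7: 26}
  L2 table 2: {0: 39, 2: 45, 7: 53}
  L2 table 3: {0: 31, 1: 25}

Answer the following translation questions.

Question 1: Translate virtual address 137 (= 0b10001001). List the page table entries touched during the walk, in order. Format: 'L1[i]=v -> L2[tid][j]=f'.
vaddr = 137 = 0b10001001
Split: l1_idx=2, l2_idx=1, offset=1

Answer: L1[2]=1 -> L2[1][1]=14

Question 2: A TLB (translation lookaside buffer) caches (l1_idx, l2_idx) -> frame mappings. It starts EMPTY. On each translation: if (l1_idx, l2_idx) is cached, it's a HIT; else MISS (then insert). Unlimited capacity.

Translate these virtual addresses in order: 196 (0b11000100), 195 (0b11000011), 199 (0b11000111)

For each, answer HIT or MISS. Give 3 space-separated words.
Answer: MISS HIT HIT

Derivation:
vaddr=196: (3,0) not in TLB -> MISS, insert
vaddr=195: (3,0) in TLB -> HIT
vaddr=199: (3,0) in TLB -> HIT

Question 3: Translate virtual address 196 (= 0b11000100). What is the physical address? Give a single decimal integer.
Answer: 252

Derivation:
vaddr = 196 = 0b11000100
Split: l1_idx=3, l2_idx=0, offset=4
L1[3] = 3
L2[3][0] = 31
paddr = 31 * 8 + 4 = 252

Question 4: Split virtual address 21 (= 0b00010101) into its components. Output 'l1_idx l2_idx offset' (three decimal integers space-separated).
vaddr = 21 = 0b00010101
  top 2 bits -> l1_idx = 0
  next 3 bits -> l2_idx = 2
  bottom 3 bits -> offset = 5

Answer: 0 2 5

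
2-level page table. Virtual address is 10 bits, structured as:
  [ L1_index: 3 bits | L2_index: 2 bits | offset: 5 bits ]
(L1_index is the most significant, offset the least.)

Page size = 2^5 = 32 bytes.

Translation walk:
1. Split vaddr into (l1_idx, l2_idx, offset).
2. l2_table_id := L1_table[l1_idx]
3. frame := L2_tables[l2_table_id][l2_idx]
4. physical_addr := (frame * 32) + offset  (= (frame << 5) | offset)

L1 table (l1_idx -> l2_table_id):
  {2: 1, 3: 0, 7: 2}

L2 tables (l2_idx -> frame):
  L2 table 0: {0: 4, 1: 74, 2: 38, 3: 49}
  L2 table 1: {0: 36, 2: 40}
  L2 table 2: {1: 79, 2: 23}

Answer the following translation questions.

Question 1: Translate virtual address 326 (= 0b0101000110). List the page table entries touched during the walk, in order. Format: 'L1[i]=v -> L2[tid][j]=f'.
Answer: L1[2]=1 -> L2[1][2]=40

Derivation:
vaddr = 326 = 0b0101000110
Split: l1_idx=2, l2_idx=2, offset=6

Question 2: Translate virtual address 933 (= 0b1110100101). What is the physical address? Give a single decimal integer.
Answer: 2533

Derivation:
vaddr = 933 = 0b1110100101
Split: l1_idx=7, l2_idx=1, offset=5
L1[7] = 2
L2[2][1] = 79
paddr = 79 * 32 + 5 = 2533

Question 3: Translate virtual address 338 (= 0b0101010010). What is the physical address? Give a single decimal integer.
Answer: 1298

Derivation:
vaddr = 338 = 0b0101010010
Split: l1_idx=2, l2_idx=2, offset=18
L1[2] = 1
L2[1][2] = 40
paddr = 40 * 32 + 18 = 1298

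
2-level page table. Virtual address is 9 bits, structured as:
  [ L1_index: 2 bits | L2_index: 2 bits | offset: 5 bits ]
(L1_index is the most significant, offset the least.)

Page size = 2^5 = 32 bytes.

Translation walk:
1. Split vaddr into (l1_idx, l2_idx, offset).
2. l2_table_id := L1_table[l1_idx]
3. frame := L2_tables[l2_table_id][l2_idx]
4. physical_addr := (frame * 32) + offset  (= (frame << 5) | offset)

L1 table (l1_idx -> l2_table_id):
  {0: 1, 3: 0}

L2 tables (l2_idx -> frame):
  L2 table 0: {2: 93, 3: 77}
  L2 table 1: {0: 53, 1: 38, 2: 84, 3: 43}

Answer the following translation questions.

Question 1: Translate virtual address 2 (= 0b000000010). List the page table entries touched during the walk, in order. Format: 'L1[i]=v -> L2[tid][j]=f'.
vaddr = 2 = 0b000000010
Split: l1_idx=0, l2_idx=0, offset=2

Answer: L1[0]=1 -> L2[1][0]=53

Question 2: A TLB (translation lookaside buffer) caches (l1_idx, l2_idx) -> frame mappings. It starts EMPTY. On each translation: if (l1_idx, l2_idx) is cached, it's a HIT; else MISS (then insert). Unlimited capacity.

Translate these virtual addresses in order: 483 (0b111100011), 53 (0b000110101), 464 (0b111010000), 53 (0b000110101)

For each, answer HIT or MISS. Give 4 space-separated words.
vaddr=483: (3,3) not in TLB -> MISS, insert
vaddr=53: (0,1) not in TLB -> MISS, insert
vaddr=464: (3,2) not in TLB -> MISS, insert
vaddr=53: (0,1) in TLB -> HIT

Answer: MISS MISS MISS HIT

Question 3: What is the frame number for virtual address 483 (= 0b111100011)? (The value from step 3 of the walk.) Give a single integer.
Answer: 77

Derivation:
vaddr = 483: l1_idx=3, l2_idx=3
L1[3] = 0; L2[0][3] = 77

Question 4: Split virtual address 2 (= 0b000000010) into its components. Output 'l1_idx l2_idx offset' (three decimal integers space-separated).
vaddr = 2 = 0b000000010
  top 2 bits -> l1_idx = 0
  next 2 bits -> l2_idx = 0
  bottom 5 bits -> offset = 2

Answer: 0 0 2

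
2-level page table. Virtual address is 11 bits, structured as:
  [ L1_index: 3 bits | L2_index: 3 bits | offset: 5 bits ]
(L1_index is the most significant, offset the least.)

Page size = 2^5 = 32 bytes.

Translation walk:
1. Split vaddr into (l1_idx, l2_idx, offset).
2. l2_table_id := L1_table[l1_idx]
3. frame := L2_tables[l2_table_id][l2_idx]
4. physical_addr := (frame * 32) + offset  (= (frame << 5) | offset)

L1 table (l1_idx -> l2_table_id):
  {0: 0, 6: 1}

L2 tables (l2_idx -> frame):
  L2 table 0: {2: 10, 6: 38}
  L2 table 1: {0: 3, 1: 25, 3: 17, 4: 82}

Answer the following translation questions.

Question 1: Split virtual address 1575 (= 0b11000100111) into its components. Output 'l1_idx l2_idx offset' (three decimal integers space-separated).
Answer: 6 1 7

Derivation:
vaddr = 1575 = 0b11000100111
  top 3 bits -> l1_idx = 6
  next 3 bits -> l2_idx = 1
  bottom 5 bits -> offset = 7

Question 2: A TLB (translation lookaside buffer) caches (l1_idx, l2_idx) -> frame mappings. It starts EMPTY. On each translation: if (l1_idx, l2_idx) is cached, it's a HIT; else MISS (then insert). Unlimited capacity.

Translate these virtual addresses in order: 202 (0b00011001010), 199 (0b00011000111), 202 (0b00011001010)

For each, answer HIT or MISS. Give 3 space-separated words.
Answer: MISS HIT HIT

Derivation:
vaddr=202: (0,6) not in TLB -> MISS, insert
vaddr=199: (0,6) in TLB -> HIT
vaddr=202: (0,6) in TLB -> HIT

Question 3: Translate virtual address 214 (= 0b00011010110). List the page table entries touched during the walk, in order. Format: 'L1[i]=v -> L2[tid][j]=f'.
vaddr = 214 = 0b00011010110
Split: l1_idx=0, l2_idx=6, offset=22

Answer: L1[0]=0 -> L2[0][6]=38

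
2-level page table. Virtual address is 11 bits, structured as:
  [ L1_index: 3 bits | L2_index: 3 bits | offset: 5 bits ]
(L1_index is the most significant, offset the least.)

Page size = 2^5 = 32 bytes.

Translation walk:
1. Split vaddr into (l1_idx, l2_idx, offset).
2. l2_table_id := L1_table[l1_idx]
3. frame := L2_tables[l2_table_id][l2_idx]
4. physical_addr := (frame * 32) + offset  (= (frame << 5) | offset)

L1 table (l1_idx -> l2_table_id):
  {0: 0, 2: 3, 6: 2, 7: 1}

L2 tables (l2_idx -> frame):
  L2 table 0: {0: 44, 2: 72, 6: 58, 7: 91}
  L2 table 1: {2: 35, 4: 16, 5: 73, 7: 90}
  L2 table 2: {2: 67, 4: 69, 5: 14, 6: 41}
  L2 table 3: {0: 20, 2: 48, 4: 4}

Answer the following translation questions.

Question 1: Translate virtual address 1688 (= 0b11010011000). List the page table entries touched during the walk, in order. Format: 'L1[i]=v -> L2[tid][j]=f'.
Answer: L1[6]=2 -> L2[2][4]=69

Derivation:
vaddr = 1688 = 0b11010011000
Split: l1_idx=6, l2_idx=4, offset=24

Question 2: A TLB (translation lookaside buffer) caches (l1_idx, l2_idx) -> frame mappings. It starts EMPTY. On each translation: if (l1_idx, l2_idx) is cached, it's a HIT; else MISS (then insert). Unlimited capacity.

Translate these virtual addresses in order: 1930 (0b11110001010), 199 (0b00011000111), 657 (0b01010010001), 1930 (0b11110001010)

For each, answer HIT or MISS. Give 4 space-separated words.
Answer: MISS MISS MISS HIT

Derivation:
vaddr=1930: (7,4) not in TLB -> MISS, insert
vaddr=199: (0,6) not in TLB -> MISS, insert
vaddr=657: (2,4) not in TLB -> MISS, insert
vaddr=1930: (7,4) in TLB -> HIT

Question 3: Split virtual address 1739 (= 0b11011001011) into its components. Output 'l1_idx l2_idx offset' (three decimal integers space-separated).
vaddr = 1739 = 0b11011001011
  top 3 bits -> l1_idx = 6
  next 3 bits -> l2_idx = 6
  bottom 5 bits -> offset = 11

Answer: 6 6 11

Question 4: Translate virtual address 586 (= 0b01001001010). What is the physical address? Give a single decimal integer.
vaddr = 586 = 0b01001001010
Split: l1_idx=2, l2_idx=2, offset=10
L1[2] = 3
L2[3][2] = 48
paddr = 48 * 32 + 10 = 1546

Answer: 1546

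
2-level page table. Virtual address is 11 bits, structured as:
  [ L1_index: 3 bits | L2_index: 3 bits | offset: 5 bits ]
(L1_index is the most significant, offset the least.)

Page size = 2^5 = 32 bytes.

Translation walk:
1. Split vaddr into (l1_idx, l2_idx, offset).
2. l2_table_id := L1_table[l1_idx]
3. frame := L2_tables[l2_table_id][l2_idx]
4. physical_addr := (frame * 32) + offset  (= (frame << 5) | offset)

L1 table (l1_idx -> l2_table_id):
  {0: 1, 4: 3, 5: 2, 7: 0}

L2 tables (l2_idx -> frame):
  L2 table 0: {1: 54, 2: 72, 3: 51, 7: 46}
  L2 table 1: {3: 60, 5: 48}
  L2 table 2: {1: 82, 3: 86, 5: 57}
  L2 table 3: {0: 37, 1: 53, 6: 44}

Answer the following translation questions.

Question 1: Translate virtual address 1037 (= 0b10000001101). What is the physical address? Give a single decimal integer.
vaddr = 1037 = 0b10000001101
Split: l1_idx=4, l2_idx=0, offset=13
L1[4] = 3
L2[3][0] = 37
paddr = 37 * 32 + 13 = 1197

Answer: 1197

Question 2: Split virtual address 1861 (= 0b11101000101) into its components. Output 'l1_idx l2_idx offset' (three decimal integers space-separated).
vaddr = 1861 = 0b11101000101
  top 3 bits -> l1_idx = 7
  next 3 bits -> l2_idx = 2
  bottom 5 bits -> offset = 5

Answer: 7 2 5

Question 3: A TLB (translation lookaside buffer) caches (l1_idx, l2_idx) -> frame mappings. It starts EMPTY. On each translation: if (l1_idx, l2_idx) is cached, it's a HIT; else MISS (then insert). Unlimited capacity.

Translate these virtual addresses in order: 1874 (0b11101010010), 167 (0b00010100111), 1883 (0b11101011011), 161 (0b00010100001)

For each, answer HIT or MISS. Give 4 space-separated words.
vaddr=1874: (7,2) not in TLB -> MISS, insert
vaddr=167: (0,5) not in TLB -> MISS, insert
vaddr=1883: (7,2) in TLB -> HIT
vaddr=161: (0,5) in TLB -> HIT

Answer: MISS MISS HIT HIT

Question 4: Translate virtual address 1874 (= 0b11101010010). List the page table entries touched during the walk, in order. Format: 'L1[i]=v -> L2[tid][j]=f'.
Answer: L1[7]=0 -> L2[0][2]=72

Derivation:
vaddr = 1874 = 0b11101010010
Split: l1_idx=7, l2_idx=2, offset=18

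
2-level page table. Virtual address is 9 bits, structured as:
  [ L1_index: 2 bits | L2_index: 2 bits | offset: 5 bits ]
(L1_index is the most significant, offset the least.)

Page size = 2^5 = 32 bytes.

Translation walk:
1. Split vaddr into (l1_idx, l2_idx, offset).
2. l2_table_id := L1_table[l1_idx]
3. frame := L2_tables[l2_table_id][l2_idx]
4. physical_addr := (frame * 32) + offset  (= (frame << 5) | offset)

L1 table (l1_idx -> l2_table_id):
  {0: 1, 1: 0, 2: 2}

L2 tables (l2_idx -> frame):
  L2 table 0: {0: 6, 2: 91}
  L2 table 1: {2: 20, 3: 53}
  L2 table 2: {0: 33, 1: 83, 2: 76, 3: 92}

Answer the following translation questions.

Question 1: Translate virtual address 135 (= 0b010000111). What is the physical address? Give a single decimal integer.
Answer: 199

Derivation:
vaddr = 135 = 0b010000111
Split: l1_idx=1, l2_idx=0, offset=7
L1[1] = 0
L2[0][0] = 6
paddr = 6 * 32 + 7 = 199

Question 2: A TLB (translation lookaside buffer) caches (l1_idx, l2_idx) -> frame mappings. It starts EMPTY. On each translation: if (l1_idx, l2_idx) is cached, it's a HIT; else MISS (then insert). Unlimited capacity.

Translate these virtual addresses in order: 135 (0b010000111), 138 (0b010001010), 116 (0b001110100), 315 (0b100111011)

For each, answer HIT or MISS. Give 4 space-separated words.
Answer: MISS HIT MISS MISS

Derivation:
vaddr=135: (1,0) not in TLB -> MISS, insert
vaddr=138: (1,0) in TLB -> HIT
vaddr=116: (0,3) not in TLB -> MISS, insert
vaddr=315: (2,1) not in TLB -> MISS, insert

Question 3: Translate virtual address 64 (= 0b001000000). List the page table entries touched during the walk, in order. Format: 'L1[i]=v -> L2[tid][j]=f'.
vaddr = 64 = 0b001000000
Split: l1_idx=0, l2_idx=2, offset=0

Answer: L1[0]=1 -> L2[1][2]=20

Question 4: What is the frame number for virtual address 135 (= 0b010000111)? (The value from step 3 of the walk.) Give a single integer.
vaddr = 135: l1_idx=1, l2_idx=0
L1[1] = 0; L2[0][0] = 6

Answer: 6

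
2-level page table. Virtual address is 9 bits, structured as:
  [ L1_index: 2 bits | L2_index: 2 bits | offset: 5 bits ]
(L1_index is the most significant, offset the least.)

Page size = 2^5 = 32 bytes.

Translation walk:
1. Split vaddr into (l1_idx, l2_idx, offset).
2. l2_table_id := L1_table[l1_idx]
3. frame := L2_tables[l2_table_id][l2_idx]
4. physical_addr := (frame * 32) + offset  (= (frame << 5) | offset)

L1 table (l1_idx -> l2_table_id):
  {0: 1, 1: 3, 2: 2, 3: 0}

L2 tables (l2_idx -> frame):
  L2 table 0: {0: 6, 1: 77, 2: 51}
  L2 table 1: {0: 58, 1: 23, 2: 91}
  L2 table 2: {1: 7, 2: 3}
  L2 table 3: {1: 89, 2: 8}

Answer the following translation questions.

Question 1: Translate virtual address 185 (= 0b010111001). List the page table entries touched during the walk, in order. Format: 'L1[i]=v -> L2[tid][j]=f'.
vaddr = 185 = 0b010111001
Split: l1_idx=1, l2_idx=1, offset=25

Answer: L1[1]=3 -> L2[3][1]=89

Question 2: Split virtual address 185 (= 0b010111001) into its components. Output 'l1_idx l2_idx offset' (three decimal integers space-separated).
Answer: 1 1 25

Derivation:
vaddr = 185 = 0b010111001
  top 2 bits -> l1_idx = 1
  next 2 bits -> l2_idx = 1
  bottom 5 bits -> offset = 25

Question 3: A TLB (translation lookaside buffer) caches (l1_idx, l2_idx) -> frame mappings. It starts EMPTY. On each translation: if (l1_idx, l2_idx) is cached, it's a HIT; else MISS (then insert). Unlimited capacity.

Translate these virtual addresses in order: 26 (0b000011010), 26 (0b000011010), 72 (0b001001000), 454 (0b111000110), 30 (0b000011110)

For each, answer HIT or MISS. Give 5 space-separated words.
Answer: MISS HIT MISS MISS HIT

Derivation:
vaddr=26: (0,0) not in TLB -> MISS, insert
vaddr=26: (0,0) in TLB -> HIT
vaddr=72: (0,2) not in TLB -> MISS, insert
vaddr=454: (3,2) not in TLB -> MISS, insert
vaddr=30: (0,0) in TLB -> HIT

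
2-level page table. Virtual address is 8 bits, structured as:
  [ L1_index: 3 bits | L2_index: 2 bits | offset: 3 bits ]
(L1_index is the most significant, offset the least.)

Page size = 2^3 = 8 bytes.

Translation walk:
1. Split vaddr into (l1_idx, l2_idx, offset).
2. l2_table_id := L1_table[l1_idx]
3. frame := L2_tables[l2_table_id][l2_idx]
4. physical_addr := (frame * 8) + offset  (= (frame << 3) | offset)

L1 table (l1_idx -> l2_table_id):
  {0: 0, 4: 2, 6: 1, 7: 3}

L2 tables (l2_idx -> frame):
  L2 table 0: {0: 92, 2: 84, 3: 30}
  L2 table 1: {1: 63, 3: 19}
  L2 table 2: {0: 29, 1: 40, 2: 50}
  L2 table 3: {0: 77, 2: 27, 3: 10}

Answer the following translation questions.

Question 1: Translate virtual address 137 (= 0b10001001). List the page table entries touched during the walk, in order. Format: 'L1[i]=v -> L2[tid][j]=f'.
Answer: L1[4]=2 -> L2[2][1]=40

Derivation:
vaddr = 137 = 0b10001001
Split: l1_idx=4, l2_idx=1, offset=1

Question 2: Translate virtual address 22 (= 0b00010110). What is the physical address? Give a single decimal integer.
vaddr = 22 = 0b00010110
Split: l1_idx=0, l2_idx=2, offset=6
L1[0] = 0
L2[0][2] = 84
paddr = 84 * 8 + 6 = 678

Answer: 678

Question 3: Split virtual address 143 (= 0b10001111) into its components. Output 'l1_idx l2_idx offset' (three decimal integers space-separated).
Answer: 4 1 7

Derivation:
vaddr = 143 = 0b10001111
  top 3 bits -> l1_idx = 4
  next 2 bits -> l2_idx = 1
  bottom 3 bits -> offset = 7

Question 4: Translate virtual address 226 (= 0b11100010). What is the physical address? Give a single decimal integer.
Answer: 618

Derivation:
vaddr = 226 = 0b11100010
Split: l1_idx=7, l2_idx=0, offset=2
L1[7] = 3
L2[3][0] = 77
paddr = 77 * 8 + 2 = 618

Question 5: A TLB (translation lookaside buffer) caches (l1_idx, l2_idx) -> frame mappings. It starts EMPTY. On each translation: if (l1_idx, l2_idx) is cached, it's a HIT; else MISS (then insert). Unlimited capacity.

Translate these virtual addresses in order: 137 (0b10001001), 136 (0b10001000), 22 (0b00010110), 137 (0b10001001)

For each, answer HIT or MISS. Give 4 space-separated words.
vaddr=137: (4,1) not in TLB -> MISS, insert
vaddr=136: (4,1) in TLB -> HIT
vaddr=22: (0,2) not in TLB -> MISS, insert
vaddr=137: (4,1) in TLB -> HIT

Answer: MISS HIT MISS HIT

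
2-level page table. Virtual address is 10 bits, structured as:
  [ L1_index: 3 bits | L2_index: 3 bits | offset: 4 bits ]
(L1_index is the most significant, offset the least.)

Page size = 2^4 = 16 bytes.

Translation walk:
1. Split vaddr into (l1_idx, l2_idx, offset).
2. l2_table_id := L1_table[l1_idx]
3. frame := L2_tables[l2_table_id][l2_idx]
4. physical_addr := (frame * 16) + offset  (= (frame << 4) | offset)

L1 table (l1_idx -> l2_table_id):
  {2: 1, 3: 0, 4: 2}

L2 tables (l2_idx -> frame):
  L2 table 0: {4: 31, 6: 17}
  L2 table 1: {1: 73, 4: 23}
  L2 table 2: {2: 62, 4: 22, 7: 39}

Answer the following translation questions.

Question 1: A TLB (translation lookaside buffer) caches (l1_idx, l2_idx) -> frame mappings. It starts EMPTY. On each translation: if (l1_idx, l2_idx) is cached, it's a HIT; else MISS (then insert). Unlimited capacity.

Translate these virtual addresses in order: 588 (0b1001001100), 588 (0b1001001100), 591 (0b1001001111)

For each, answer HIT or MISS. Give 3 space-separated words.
Answer: MISS HIT HIT

Derivation:
vaddr=588: (4,4) not in TLB -> MISS, insert
vaddr=588: (4,4) in TLB -> HIT
vaddr=591: (4,4) in TLB -> HIT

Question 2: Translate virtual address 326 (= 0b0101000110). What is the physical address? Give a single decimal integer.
vaddr = 326 = 0b0101000110
Split: l1_idx=2, l2_idx=4, offset=6
L1[2] = 1
L2[1][4] = 23
paddr = 23 * 16 + 6 = 374

Answer: 374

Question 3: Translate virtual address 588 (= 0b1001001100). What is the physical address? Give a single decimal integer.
vaddr = 588 = 0b1001001100
Split: l1_idx=4, l2_idx=4, offset=12
L1[4] = 2
L2[2][4] = 22
paddr = 22 * 16 + 12 = 364

Answer: 364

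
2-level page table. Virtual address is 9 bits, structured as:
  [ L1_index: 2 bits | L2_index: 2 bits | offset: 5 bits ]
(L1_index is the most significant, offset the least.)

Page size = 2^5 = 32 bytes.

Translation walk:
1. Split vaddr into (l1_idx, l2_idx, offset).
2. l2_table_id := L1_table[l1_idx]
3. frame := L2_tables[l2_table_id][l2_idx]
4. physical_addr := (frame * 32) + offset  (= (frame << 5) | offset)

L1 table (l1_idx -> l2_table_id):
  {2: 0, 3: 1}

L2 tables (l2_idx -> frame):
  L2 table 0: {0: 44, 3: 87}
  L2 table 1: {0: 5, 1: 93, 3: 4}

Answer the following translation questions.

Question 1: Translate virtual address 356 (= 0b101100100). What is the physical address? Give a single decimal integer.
vaddr = 356 = 0b101100100
Split: l1_idx=2, l2_idx=3, offset=4
L1[2] = 0
L2[0][3] = 87
paddr = 87 * 32 + 4 = 2788

Answer: 2788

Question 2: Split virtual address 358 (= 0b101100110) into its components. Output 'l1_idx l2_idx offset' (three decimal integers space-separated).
Answer: 2 3 6

Derivation:
vaddr = 358 = 0b101100110
  top 2 bits -> l1_idx = 2
  next 2 bits -> l2_idx = 3
  bottom 5 bits -> offset = 6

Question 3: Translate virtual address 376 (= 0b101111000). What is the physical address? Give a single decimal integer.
vaddr = 376 = 0b101111000
Split: l1_idx=2, l2_idx=3, offset=24
L1[2] = 0
L2[0][3] = 87
paddr = 87 * 32 + 24 = 2808

Answer: 2808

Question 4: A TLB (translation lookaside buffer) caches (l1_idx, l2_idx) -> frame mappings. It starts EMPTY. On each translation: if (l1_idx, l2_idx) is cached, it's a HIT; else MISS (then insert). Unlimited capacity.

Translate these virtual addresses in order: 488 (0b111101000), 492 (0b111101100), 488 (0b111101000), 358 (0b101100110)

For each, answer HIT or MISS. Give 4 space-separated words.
vaddr=488: (3,3) not in TLB -> MISS, insert
vaddr=492: (3,3) in TLB -> HIT
vaddr=488: (3,3) in TLB -> HIT
vaddr=358: (2,3) not in TLB -> MISS, insert

Answer: MISS HIT HIT MISS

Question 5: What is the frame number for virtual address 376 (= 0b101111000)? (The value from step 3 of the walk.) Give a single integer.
Answer: 87

Derivation:
vaddr = 376: l1_idx=2, l2_idx=3
L1[2] = 0; L2[0][3] = 87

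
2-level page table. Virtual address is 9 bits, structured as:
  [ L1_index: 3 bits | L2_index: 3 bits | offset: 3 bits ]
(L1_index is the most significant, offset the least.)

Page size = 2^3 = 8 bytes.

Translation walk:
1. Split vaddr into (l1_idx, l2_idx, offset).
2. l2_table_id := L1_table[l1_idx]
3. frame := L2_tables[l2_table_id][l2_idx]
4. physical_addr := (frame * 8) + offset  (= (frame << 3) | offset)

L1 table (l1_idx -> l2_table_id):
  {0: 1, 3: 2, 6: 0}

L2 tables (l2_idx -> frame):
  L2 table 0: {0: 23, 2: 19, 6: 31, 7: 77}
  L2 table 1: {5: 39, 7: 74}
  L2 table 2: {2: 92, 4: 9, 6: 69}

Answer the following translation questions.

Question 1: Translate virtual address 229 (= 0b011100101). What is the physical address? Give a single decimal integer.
Answer: 77

Derivation:
vaddr = 229 = 0b011100101
Split: l1_idx=3, l2_idx=4, offset=5
L1[3] = 2
L2[2][4] = 9
paddr = 9 * 8 + 5 = 77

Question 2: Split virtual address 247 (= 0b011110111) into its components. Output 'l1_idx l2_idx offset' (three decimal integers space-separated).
vaddr = 247 = 0b011110111
  top 3 bits -> l1_idx = 3
  next 3 bits -> l2_idx = 6
  bottom 3 bits -> offset = 7

Answer: 3 6 7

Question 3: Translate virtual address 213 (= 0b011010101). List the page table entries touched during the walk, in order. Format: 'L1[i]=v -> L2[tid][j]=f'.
vaddr = 213 = 0b011010101
Split: l1_idx=3, l2_idx=2, offset=5

Answer: L1[3]=2 -> L2[2][2]=92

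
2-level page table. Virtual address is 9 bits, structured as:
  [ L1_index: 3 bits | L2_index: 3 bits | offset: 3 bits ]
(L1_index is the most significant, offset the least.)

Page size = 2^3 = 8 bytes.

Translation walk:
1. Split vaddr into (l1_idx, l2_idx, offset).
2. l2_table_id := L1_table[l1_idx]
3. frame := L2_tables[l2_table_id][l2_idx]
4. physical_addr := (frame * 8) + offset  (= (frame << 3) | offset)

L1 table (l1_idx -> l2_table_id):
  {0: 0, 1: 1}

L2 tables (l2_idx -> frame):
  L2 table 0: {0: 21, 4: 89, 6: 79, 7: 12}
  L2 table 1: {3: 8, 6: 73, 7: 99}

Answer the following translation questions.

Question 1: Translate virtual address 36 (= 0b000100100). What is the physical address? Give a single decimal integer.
Answer: 716

Derivation:
vaddr = 36 = 0b000100100
Split: l1_idx=0, l2_idx=4, offset=4
L1[0] = 0
L2[0][4] = 89
paddr = 89 * 8 + 4 = 716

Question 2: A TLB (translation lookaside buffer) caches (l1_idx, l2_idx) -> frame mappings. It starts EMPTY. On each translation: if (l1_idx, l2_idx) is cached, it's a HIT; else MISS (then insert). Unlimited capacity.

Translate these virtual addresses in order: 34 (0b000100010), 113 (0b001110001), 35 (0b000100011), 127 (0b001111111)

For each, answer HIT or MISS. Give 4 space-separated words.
Answer: MISS MISS HIT MISS

Derivation:
vaddr=34: (0,4) not in TLB -> MISS, insert
vaddr=113: (1,6) not in TLB -> MISS, insert
vaddr=35: (0,4) in TLB -> HIT
vaddr=127: (1,7) not in TLB -> MISS, insert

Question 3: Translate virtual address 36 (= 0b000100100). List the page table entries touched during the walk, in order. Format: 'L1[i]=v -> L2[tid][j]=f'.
vaddr = 36 = 0b000100100
Split: l1_idx=0, l2_idx=4, offset=4

Answer: L1[0]=0 -> L2[0][4]=89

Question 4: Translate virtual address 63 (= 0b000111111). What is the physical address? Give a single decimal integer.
vaddr = 63 = 0b000111111
Split: l1_idx=0, l2_idx=7, offset=7
L1[0] = 0
L2[0][7] = 12
paddr = 12 * 8 + 7 = 103

Answer: 103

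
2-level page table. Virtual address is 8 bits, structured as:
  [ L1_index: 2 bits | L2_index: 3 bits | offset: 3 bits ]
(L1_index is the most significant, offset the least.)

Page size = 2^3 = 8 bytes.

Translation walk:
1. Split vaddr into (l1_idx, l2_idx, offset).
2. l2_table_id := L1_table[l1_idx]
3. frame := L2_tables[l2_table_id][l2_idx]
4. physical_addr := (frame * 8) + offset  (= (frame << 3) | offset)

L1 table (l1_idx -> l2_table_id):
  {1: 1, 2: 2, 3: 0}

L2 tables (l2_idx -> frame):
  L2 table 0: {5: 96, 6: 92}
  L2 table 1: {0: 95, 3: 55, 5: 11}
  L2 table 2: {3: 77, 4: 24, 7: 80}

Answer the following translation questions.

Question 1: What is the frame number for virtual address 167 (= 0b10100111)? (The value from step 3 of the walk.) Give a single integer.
vaddr = 167: l1_idx=2, l2_idx=4
L1[2] = 2; L2[2][4] = 24

Answer: 24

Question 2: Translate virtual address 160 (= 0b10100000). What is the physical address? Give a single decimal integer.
vaddr = 160 = 0b10100000
Split: l1_idx=2, l2_idx=4, offset=0
L1[2] = 2
L2[2][4] = 24
paddr = 24 * 8 + 0 = 192

Answer: 192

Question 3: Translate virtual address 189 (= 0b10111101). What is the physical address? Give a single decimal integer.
vaddr = 189 = 0b10111101
Split: l1_idx=2, l2_idx=7, offset=5
L1[2] = 2
L2[2][7] = 80
paddr = 80 * 8 + 5 = 645

Answer: 645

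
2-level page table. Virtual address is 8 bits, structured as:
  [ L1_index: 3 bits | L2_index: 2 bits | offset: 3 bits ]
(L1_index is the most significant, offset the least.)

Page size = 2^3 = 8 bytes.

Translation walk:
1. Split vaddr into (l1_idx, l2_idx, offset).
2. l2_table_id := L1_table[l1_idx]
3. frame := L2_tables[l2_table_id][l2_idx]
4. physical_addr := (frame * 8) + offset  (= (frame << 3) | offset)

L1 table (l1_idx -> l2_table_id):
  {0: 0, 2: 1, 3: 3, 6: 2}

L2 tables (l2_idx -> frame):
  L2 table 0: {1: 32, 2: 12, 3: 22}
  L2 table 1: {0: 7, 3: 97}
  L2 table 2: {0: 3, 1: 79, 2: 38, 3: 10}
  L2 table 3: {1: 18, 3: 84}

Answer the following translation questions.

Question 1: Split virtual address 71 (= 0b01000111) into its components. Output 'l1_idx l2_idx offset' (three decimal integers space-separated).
Answer: 2 0 7

Derivation:
vaddr = 71 = 0b01000111
  top 3 bits -> l1_idx = 2
  next 2 bits -> l2_idx = 0
  bottom 3 bits -> offset = 7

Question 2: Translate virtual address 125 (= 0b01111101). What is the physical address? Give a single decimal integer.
Answer: 677

Derivation:
vaddr = 125 = 0b01111101
Split: l1_idx=3, l2_idx=3, offset=5
L1[3] = 3
L2[3][3] = 84
paddr = 84 * 8 + 5 = 677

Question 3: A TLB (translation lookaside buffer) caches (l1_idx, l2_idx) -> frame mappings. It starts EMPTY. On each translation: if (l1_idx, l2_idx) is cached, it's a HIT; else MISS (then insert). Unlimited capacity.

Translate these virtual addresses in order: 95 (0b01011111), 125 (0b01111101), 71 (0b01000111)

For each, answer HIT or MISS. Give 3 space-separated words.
vaddr=95: (2,3) not in TLB -> MISS, insert
vaddr=125: (3,3) not in TLB -> MISS, insert
vaddr=71: (2,0) not in TLB -> MISS, insert

Answer: MISS MISS MISS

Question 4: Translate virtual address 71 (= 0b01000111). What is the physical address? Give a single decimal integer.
Answer: 63

Derivation:
vaddr = 71 = 0b01000111
Split: l1_idx=2, l2_idx=0, offset=7
L1[2] = 1
L2[1][0] = 7
paddr = 7 * 8 + 7 = 63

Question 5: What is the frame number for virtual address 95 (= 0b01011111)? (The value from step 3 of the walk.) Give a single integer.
Answer: 97

Derivation:
vaddr = 95: l1_idx=2, l2_idx=3
L1[2] = 1; L2[1][3] = 97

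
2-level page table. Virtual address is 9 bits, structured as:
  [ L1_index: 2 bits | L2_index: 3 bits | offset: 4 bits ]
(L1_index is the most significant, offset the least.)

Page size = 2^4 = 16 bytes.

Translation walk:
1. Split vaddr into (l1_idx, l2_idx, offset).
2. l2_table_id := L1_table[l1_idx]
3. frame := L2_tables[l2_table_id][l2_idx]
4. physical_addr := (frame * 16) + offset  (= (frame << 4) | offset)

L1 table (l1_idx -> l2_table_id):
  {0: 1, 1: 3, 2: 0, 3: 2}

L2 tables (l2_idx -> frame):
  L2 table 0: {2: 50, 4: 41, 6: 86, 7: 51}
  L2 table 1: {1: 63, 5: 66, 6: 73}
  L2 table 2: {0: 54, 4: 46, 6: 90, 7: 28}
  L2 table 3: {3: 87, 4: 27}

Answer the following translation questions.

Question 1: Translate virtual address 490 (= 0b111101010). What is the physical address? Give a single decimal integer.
vaddr = 490 = 0b111101010
Split: l1_idx=3, l2_idx=6, offset=10
L1[3] = 2
L2[2][6] = 90
paddr = 90 * 16 + 10 = 1450

Answer: 1450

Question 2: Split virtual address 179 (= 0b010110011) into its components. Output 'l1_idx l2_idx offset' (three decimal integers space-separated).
vaddr = 179 = 0b010110011
  top 2 bits -> l1_idx = 1
  next 3 bits -> l2_idx = 3
  bottom 4 bits -> offset = 3

Answer: 1 3 3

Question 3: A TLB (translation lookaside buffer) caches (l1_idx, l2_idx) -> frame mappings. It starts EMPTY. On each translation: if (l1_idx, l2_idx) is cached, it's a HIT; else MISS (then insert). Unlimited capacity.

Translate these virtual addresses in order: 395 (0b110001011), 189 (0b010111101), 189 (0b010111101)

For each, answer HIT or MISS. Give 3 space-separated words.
vaddr=395: (3,0) not in TLB -> MISS, insert
vaddr=189: (1,3) not in TLB -> MISS, insert
vaddr=189: (1,3) in TLB -> HIT

Answer: MISS MISS HIT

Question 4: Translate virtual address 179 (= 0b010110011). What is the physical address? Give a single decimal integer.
Answer: 1395

Derivation:
vaddr = 179 = 0b010110011
Split: l1_idx=1, l2_idx=3, offset=3
L1[1] = 3
L2[3][3] = 87
paddr = 87 * 16 + 3 = 1395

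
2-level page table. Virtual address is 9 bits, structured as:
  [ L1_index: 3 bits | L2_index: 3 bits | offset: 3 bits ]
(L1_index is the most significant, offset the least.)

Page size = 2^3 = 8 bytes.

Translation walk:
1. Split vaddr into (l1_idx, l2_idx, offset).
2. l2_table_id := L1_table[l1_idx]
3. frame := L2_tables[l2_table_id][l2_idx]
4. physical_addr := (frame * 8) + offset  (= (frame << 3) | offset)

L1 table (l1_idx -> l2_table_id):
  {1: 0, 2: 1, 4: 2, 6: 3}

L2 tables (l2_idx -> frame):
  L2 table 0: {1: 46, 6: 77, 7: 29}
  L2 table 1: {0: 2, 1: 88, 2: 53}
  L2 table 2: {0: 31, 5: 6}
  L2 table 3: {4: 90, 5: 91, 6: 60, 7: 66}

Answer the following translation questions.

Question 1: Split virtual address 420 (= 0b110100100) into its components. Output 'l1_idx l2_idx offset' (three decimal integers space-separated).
Answer: 6 4 4

Derivation:
vaddr = 420 = 0b110100100
  top 3 bits -> l1_idx = 6
  next 3 bits -> l2_idx = 4
  bottom 3 bits -> offset = 4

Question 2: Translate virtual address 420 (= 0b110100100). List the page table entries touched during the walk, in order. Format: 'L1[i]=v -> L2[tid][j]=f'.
Answer: L1[6]=3 -> L2[3][4]=90

Derivation:
vaddr = 420 = 0b110100100
Split: l1_idx=6, l2_idx=4, offset=4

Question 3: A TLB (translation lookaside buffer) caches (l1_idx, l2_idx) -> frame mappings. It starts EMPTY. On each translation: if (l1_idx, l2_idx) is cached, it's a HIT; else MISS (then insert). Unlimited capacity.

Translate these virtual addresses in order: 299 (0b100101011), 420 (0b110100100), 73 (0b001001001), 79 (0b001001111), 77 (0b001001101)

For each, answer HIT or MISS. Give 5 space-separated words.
Answer: MISS MISS MISS HIT HIT

Derivation:
vaddr=299: (4,5) not in TLB -> MISS, insert
vaddr=420: (6,4) not in TLB -> MISS, insert
vaddr=73: (1,1) not in TLB -> MISS, insert
vaddr=79: (1,1) in TLB -> HIT
vaddr=77: (1,1) in TLB -> HIT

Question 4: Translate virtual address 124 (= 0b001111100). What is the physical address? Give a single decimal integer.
vaddr = 124 = 0b001111100
Split: l1_idx=1, l2_idx=7, offset=4
L1[1] = 0
L2[0][7] = 29
paddr = 29 * 8 + 4 = 236

Answer: 236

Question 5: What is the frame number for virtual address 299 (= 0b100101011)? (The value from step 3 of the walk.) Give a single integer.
vaddr = 299: l1_idx=4, l2_idx=5
L1[4] = 2; L2[2][5] = 6

Answer: 6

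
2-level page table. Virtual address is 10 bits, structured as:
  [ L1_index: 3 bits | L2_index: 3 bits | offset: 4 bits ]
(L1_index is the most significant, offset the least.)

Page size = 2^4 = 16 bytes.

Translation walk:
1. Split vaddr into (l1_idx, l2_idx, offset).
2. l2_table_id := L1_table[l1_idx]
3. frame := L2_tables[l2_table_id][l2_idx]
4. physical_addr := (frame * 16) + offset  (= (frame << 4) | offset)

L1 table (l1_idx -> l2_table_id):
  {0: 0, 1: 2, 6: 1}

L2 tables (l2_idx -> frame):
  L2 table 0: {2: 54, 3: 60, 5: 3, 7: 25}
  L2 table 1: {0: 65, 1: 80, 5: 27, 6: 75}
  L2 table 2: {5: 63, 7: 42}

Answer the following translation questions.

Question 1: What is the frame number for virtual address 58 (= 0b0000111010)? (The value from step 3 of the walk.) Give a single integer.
Answer: 60

Derivation:
vaddr = 58: l1_idx=0, l2_idx=3
L1[0] = 0; L2[0][3] = 60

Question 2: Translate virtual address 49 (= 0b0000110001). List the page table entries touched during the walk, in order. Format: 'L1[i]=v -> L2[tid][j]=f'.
vaddr = 49 = 0b0000110001
Split: l1_idx=0, l2_idx=3, offset=1

Answer: L1[0]=0 -> L2[0][3]=60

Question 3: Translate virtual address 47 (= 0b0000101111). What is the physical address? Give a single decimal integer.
Answer: 879

Derivation:
vaddr = 47 = 0b0000101111
Split: l1_idx=0, l2_idx=2, offset=15
L1[0] = 0
L2[0][2] = 54
paddr = 54 * 16 + 15 = 879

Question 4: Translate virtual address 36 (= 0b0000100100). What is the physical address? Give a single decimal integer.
vaddr = 36 = 0b0000100100
Split: l1_idx=0, l2_idx=2, offset=4
L1[0] = 0
L2[0][2] = 54
paddr = 54 * 16 + 4 = 868

Answer: 868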